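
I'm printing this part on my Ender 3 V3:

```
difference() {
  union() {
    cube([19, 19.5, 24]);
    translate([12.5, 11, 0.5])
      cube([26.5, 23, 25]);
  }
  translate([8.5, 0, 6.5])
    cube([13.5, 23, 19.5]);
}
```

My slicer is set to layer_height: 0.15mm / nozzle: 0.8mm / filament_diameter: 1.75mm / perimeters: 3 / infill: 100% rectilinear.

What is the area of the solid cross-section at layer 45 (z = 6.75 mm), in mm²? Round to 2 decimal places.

661.25 mm²

At z = 6.75 mm: the 19×19.5 cube contributes its full rectangle (area 370.50 mm²); the cube at (12.5, 11) (footprint 26.5×23) is included at this height (area 609.50 mm²); Combining (union): the regions partially overlap — summed areas 980.00 mm² minus the doubly-counted overlap 55.25 mm² gives 924.75 mm² — area = 924.75 mm²; the cube at (8.5, 0) is present — its section is the full 13.5×23 rectangle (area 310.50 mm²); After the difference (first − rest): starting from that combined region (924.75 mm²), the 13.5×23 cube at (8.5, 0) partially overlaps it — only the 263.50 mm² overlap (of its 310.50 mm²) is removed, clipping the outline — area = 661.25 mm². Overall, the cross-section has 2 separate islands. Net area = 661.25 mm².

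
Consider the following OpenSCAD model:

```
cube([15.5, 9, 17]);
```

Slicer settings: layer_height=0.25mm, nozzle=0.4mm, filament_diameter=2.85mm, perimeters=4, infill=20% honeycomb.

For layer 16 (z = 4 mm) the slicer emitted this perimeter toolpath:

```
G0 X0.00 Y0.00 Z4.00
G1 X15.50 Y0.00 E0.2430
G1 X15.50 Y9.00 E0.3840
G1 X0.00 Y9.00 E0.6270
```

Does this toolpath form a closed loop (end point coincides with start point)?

Start point (G0): (0.00, 0.00). End point (last G1): the path does not return to the start — open.

no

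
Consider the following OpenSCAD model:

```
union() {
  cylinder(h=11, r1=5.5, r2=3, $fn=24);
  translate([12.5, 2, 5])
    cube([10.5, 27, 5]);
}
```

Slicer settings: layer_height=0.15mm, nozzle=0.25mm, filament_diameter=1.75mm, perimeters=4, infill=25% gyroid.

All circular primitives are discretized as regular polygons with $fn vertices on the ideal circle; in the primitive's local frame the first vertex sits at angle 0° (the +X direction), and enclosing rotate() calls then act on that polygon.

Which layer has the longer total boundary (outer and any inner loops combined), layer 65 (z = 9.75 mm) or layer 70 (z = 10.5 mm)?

layer 65 (z = 9.75 mm)

Layer 65 (z = 9.75): the cone (r1=5.5→r2=3) has section circumradius 3.284 here — a regular 24-gon (perimeter = 2·24·3.284·sin(180°/24) = 20.58 mm); the 10.5×27 cube at (12.5, 2) contributes its full rectangle (perimeter 75.00 mm); Taking the union: the 2 present regions are separate (no shared area or edge), so areas and boundary lengths simply add and each stays a separate island — boundary = 95.58 mm. So its perimeter = 95.58 mm. Layer 70 (z = 10.5): the cone (r1=5.5→r2=3) has section circumradius 3.114 here — a regular 24-gon (perimeter = 2·24·3.114·sin(180°/24) = 19.51 mm); the cube at (12.5, 2) is absent (z outside [5, 10]); Taking the union: only the cone is present, so the union is just that shape — boundary = 19.51 mm. So its perimeter = 19.51 mm. Layer 65 is larger (95.58 vs 19.51 mm).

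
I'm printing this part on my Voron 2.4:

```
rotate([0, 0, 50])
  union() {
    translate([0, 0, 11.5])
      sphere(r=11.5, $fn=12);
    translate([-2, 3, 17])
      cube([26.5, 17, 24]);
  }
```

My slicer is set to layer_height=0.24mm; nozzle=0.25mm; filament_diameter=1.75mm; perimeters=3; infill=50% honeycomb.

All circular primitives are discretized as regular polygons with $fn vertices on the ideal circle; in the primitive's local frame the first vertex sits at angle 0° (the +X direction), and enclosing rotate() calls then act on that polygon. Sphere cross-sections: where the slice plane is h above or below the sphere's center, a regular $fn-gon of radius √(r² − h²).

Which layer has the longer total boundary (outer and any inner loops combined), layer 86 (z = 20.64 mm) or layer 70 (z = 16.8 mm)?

Layer 86 (z = 20.64): the r=11.5 sphere contributes a regular 12-gon of circumradius √(11.5²−9.14²) = 6.979 (perimeter = 2·12·6.979·sin(180°/12) = 43.35 mm); the cube at (-2, 3) (footprint 26.5×17) is included at this height (perimeter 87.00 mm); Merging all regions: the regions partially overlap (shared area 24.22 mm²), so the edge portions inside another operand are dropped and the merged outline is re-measured after clipping — boundary = 108.93 mm; (rotated 50° about Z; rotation is an isometry so areas/perimeters/island counts are preserved). So its perimeter = 108.93 mm. Layer 70 (z = 16.8): the r=11.5 sphere slices to a regular 12-gon of circumradius 10.206 (√(r²−h²) with h=5.3 from center) (perimeter = 2·12·10.206·sin(180°/12) = 63.40 mm); the cube at (-2, 3) is absent (z outside [17, 41]); Merging all regions: only the r=11.5 sphere is present, so the union is just that shape — boundary = 63.40 mm; (whole slice rotated 50° about Z — lengths, areas and connectivity unchanged). So its perimeter = 63.40 mm. Layer 86 is larger (108.93 vs 63.40 mm).

layer 86 (z = 20.64 mm)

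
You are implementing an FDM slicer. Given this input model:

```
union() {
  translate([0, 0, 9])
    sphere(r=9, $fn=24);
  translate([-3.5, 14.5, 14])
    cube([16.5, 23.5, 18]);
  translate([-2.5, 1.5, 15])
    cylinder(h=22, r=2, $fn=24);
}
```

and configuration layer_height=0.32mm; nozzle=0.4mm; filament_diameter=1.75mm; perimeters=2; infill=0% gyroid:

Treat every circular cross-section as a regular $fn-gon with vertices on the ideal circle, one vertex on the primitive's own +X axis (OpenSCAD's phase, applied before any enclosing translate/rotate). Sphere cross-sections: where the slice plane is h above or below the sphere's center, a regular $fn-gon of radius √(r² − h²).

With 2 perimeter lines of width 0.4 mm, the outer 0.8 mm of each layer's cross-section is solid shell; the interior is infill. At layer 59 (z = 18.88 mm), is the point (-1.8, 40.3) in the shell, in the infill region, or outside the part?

outside

At z = 18.88 mm: the sphere is not intersected at this z (|z−center|=9.880 > r=9); the 16.5×23.5 cube at (-3.5, 14.5) contributes its full rectangle; the r=2 cylinder at (-2.5, 1.5) contributes a regular 24-gon of circumradius 2; Taking the union: the 2 present regions are separate (no shared area or edge), so areas and boundary lengths simply add and each stays a separate island — 2 connected regions. Overall, the cross-section has 2 separate islands. The nearest boundary edge runs (-3.50, 38.00)→(13.00, 38.00); distance from the point to it = 2.30 mm. The point is not inside any of the regions above, so it lies outside the cross-section (2.30 mm from the nearest boundary).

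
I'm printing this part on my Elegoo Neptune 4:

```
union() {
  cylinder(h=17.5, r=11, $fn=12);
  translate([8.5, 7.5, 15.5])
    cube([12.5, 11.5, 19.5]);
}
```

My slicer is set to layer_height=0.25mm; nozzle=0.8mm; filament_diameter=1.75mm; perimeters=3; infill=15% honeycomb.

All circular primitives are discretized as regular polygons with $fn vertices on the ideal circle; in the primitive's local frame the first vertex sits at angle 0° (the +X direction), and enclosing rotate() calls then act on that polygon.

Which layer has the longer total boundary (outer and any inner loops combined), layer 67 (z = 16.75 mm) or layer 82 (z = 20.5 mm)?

Layer 67 (z = 16.75): the r=11 cylinder contributes a regular 12-gon of circumradius 11 (perimeter = 2·12·11.000·sin(180°/12) = 68.33 mm); the cube at (8.5, 7.5) is present — its section is the full 12.5×11.5 rectangle (perimeter 48.00 mm); Taking the union: the 2 present regions are separate (no shared area or edge), so areas and boundary lengths simply add and each stays a separate island — boundary = 116.33 mm. So its perimeter = 116.33 mm. Layer 82 (z = 20.5): the cylinder is not intersected at this z (z outside [0, 17.5]); the 12.5×11.5 cube at (8.5, 7.5) contributes its full rectangle (perimeter 48.00 mm); Combining (union): only the 12.5×11.5 cube at (8.5, 7.5) is present, so the union is just that shape — boundary = 48.00 mm. So its perimeter = 48.00 mm. Layer 67 is larger (116.33 vs 48.00 mm).

layer 67 (z = 16.75 mm)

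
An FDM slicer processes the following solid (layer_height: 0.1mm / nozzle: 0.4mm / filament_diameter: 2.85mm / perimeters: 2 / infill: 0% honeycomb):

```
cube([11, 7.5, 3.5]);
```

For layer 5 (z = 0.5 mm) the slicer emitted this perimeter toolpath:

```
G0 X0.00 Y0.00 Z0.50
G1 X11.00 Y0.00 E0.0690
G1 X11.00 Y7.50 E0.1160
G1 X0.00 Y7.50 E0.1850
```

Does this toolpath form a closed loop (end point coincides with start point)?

Start point (G0): (0.00, 0.00). End point (last G1): the path does not return to the start — open.

no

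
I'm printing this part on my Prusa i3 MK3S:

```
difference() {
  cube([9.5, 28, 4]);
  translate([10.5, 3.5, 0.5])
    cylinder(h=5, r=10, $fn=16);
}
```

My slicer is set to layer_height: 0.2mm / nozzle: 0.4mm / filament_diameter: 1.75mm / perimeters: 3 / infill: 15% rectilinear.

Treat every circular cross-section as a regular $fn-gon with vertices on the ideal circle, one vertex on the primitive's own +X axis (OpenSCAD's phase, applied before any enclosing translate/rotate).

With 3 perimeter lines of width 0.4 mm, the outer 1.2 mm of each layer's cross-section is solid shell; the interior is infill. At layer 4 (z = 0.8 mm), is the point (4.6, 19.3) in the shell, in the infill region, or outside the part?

At z = 0.8 mm: the cube (footprint 9.5×28) is included at this height; the r=10 cylinder at (10.5, 3.5) contributes a regular 16-gon of circumradius 10; Subtracting the remaining from the first: starting from the 9.5×28 cube, the r=10 cylinder at (10.5, 3.5) partially overlaps it — only the 96.92 mm² overlap (of its 306.15 mm²) is removed, clipping the outline — 1 connected region. Overall, the cross-section is a single solid region. The nearest boundary edge runs (0.00, 0.00)→(0.00, 28.00); distance from the point to it = 4.60 mm. The point is inside the cross-section and 4.60 mm from the nearest boundary — more than the 1.2 mm shell width (3 × 0.4), so it's in the infill interior.

infill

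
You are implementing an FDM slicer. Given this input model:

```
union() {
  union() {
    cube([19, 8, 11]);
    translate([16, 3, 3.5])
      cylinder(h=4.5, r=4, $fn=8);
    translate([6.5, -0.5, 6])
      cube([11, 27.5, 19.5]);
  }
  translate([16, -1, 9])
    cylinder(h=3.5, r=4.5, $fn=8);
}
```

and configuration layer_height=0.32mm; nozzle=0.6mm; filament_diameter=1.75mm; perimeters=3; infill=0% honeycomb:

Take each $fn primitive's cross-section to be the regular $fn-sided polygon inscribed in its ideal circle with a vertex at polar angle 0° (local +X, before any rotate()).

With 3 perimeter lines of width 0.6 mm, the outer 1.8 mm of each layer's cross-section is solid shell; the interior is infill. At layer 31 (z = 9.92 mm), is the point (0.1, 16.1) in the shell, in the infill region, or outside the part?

At z = 9.92 mm: the cube is present — its section is the full 19×8 rectangle; the cylinder at (16, 3) is absent (z outside [3.5, 8]); the cube at (6.5, -0.5) (footprint 11×27.5) is included at this height; Merging all regions: the regions partially overlap (shared area 88.00 mm²), so overlapping operands fuse into one piece — 1 connected region; the r=4.5 cylinder at (16, -1) contributes a regular 8-gon of circumradius 4.5; Taking the union: the regions partially overlap (shared area 21.51 mm²), so overlapping operands fuse into one piece — 1 connected region. Overall, the cross-section is a single solid region. The nearest boundary edge runs (6.50, 8.00)→(6.50, 27.00); distance from the point to it = 6.40 mm. The point is not inside any of the regions above, so it lies outside the cross-section (6.40 mm from the nearest boundary).

outside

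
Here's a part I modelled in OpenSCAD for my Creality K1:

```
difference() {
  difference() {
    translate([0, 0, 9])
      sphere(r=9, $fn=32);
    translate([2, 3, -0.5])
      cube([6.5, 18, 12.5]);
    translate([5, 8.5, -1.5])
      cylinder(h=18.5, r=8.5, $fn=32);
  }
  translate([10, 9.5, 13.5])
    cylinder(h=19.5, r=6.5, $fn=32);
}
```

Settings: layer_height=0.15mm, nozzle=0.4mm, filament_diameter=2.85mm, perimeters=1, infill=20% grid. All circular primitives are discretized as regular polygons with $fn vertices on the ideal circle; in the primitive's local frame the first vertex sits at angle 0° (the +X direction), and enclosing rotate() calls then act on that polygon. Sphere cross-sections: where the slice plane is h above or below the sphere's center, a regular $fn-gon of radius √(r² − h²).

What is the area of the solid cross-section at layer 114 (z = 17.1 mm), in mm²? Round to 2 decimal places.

48.04 mm²

At z = 17.1 mm: the r=9 sphere contributes a regular 32-gon of circumradius √(9²−8.1²) = 3.923 (area = (32/2)·3.923²·sin(360°/32) = 48.04 mm²); the cube at (2, 3) is absent (z outside [-0.5, 12]); the cylinder at (5, 8.5) is absent (z outside [-1.5, 17]); Subtracting the remaining from the first: none of the subtracted shapes is present at this height, so the r=9 sphere is unchanged — area = 48.04 mm²; the cylinder at (10, 9.5): section is a regular 32-gon, circumradius r=6.5 (area = (32/2)·6.500²·sin(360°/32) = 131.88 mm²); Subtracting the remaining from the first: starting from the result so far (48.04 mm²), the r=6.5 cylinder at (10, 9.5) misses the remaining region (no effect) — area = 48.04 mm². Overall, the cross-section is a single solid region. Net area = 48.04 mm².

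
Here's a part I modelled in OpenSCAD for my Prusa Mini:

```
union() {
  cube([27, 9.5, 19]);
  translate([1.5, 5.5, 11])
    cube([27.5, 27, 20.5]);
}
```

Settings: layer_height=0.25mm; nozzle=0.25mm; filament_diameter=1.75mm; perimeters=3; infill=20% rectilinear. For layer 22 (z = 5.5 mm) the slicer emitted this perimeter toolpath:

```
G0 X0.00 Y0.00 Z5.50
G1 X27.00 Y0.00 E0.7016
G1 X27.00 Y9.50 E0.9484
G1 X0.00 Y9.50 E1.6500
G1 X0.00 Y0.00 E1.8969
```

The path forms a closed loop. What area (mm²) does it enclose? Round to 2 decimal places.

Apply the shoelace formula to the sequence of (X, Y) vertices; enclosed area = 256.50 mm².

256.50 mm²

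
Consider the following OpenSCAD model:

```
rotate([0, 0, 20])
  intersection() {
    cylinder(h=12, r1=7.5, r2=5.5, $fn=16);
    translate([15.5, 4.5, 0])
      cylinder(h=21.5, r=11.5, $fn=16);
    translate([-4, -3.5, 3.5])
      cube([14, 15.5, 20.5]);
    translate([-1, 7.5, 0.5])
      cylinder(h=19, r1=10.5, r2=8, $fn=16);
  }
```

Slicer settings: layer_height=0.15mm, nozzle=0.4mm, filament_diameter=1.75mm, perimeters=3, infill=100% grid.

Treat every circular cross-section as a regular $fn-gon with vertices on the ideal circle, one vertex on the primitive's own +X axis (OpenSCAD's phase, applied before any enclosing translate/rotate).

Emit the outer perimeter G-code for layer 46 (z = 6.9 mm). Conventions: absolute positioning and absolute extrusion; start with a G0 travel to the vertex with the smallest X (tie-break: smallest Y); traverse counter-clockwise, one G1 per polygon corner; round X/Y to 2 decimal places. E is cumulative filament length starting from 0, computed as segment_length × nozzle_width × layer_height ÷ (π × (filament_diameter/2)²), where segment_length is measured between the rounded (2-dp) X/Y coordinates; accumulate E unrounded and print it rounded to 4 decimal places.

G0 X2.18 Y5.88 Z6.90
G1 X2.22 Y5.60 E0.0071
G1 X4.55 Y1.76 E0.1191
G1 X4.59 Y1.73 E0.1203
G1 X5.25 Y2.62 E0.1480
G1 X5.38 Y3.15 E0.1616
G1 X4.68 Y4.29 E0.1950
G1 X2.68 Y5.76 E0.2569
G1 X2.18 Y5.88 E0.2697

At z = 6.9 mm: the cone (r1=7.5→r2=5.5) has section circumradius 6.350 here — a regular 16-gon; the cylinder at (15.5, 4.5): section is a regular 16-gon, circumradius r=11.5; the 14×15.5 cube at (-4, -3.5) contributes its full rectangle; the cone at (-1, 7.5) (r1=10.5→r2=8) has section circumradius 9.658 here — a regular 16-gon; Keeping only the common overlap: the r=11.5 cylinder at (15.5, 4.5) partially overlaps the cone; clipping to the common part keeps 6.75 mm²; the running intersection lies inside the 14×15.5 cube at (-4, -3.5), so it is kept whole; the cone at (-1, 7.5) partially overlaps the running intersection; clipping to the common part keeps 4.88 mm² — 1 connected region; (whole slice rotated 20° about Z — lengths, areas and connectivity unchanged). The outline is a single polygon with 8 vertices. Extrusion per mm of travel: 0.4 × 0.15 / (π × 0.875²) = 0.024945. Accumulating E over each segment gives final E = 0.2697.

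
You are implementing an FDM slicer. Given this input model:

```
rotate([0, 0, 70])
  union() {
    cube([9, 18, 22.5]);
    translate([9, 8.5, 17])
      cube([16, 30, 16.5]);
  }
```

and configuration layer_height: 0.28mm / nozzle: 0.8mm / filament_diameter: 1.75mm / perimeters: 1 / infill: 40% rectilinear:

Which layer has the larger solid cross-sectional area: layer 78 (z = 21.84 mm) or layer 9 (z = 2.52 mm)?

layer 78 (z = 21.84 mm)

Layer 78 (z = 21.84): the 9×18 cube contributes its full rectangle (area 162.00 mm²); the cube at (9, 8.5) is present — its section is the full 16×30 rectangle (area 480.00 mm²); Merging all regions: the 2 present regions share edge segments without overlapping in area, so areas simply add but the touching pieces fuse into one outline (the shared edge portions become interior and drop out of the boundary) — area = 642.00 mm²; (whole slice rotated 70° about Z — lengths, areas and connectivity unchanged). So its area = 642.00 mm². Layer 9 (z = 2.52): the cube (footprint 9×18) is included at this height (area 162.00 mm²); the cube at (9, 8.5) does not reach this height (z outside [17, 33.5]); Taking the union: only the 9×18 cube is present, so the union is just that shape — area = 162.00 mm²; (rotated 70° about Z; rotation is an isometry so areas/perimeters/island counts are preserved). So its area = 162.00 mm². Layer 78 is larger (642.00 vs 162.00 mm²).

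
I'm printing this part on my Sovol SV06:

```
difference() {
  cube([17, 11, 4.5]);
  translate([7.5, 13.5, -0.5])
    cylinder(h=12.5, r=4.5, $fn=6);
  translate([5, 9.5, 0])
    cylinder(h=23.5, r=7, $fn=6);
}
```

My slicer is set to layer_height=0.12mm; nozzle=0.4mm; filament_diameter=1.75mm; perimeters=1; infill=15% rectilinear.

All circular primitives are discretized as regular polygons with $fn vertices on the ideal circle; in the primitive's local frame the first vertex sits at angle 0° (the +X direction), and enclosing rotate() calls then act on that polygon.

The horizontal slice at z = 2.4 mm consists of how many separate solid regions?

1

At z = 2.4 mm: the cube is present — its section is the full 17×11 rectangle; the r=4.5 cylinder at (7.5, 13.5) gives a regular 6-gon of circumradius 4.5 (constant along its height); the cylinder at (5, 9.5): section is a regular 6-gon, circumradius r=7; Taking the first minus the rest: starting from the 17×11 cube, the r=4.5 cylinder at (7.5, 13.5) partially overlaps it — only the 7.41 mm² overlap (of its 52.61 mm²) is removed, clipping the outline; the r=7 cylinder at (5, 9.5) partially overlaps it — only the 70.13 mm² overlap (of its 127.31 mm²) is removed, clipping the outline — 1 connected region. The result has 1 disconnected region.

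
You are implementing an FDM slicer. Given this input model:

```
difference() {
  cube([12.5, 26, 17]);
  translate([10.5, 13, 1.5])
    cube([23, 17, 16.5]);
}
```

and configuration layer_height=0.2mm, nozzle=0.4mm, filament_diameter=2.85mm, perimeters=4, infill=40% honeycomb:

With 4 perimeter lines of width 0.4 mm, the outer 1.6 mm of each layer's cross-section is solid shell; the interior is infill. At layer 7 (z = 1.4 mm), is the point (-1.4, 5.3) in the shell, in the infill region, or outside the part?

At z = 1.4 mm: the 12.5×26 cube contributes its full rectangle; the cube at (10.5, 13) is absent (z outside [1.5, 18]); Subtracting the remaining from the first: none of the subtracted shapes is present at this height, so the 12.5×26 cube is unchanged — 1 connected region. Overall, the cross-section is a single solid region. The nearest boundary edge runs (0.00, 26.00)→(0.00, 0.00); distance from the point to it = 1.40 mm. The point is not inside any of the regions above, so it lies outside the cross-section (1.40 mm from the nearest boundary).

outside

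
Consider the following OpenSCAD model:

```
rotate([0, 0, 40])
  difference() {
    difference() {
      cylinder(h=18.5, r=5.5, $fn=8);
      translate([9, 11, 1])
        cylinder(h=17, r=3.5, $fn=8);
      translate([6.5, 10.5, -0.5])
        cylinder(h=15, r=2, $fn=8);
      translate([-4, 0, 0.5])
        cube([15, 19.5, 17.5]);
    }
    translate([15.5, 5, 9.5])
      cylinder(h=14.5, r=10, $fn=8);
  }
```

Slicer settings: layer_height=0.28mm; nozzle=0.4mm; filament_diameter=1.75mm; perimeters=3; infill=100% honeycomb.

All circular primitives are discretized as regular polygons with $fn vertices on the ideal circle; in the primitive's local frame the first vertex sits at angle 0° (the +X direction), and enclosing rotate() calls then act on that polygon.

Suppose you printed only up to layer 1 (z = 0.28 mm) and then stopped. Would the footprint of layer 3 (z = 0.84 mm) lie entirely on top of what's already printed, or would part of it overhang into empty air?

entirely on top

Compare the two slices. At z = 0.28: the cylinder: section is a regular 8-gon, circumradius r=5.5 (area = (8/2)·5.500²·sin(360°/8) = 85.56 mm²); the cylinder at (9, 11) is not intersected at this z (z outside [1, 18]); the r=2 cylinder at (6.5, 10.5) gives a regular 8-gon of circumradius 2 (constant along its height) (area = (8/2)·2.000²·sin(360°/8) = 11.31 mm²); the cube at (-4, 0) is absent (z outside [0.5, 18]); After the difference (first − rest): starting from the r=5.5 cylinder (85.56 mm²), the r=2 cylinder at (6.5, 10.5) misses the remaining region (no effect) — area = 85.56 mm²; the cylinder at (15.5, 5) is absent (z outside [9.5, 24]); After the difference (first − rest): none of the subtracted shapes is present at this height, so that combined region is unchanged — area = 85.56 mm²; (whole slice rotated 40° about Z — lengths, areas and connectivity unchanged). At z = 0.84: the cylinder: section is a regular 8-gon, circumradius r=5.5 (area = (8/2)·5.500²·sin(360°/8) = 85.56 mm²); the cylinder at (9, 11) is absent (z outside [1, 18]); the r=2 cylinder at (6.5, 10.5) contributes a regular 8-gon of circumradius 2 (area = (8/2)·2.000²·sin(360°/8) = 11.31 mm²); the 15×19.5 cube at (-4, 0) contributes its full rectangle (area 292.50 mm²); Taking the first minus the rest: starting from the r=5.5 cylinder (85.56 mm²), the r=2 cylinder at (6.5, 10.5) misses the remaining region (no effect); the 15×19.5 cube at (-4, 0) partially overlaps it — only the 40.06 mm² overlap (of its 292.50 mm²) is removed, clipping the outline — area = 45.50 mm²; the cylinder at (15.5, 5) does not reach this height (z outside [9.5, 24]); Taking the first minus the rest: none of the subtracted shapes is present at this height, so the result so far is unchanged — area = 45.50 mm²; (rotated 40° about Z; rotation is an isometry so areas/perimeters/island counts are preserved). Checking containment: the cross-section at z = 0.84 is a subset of the cross-section at z = 0.28.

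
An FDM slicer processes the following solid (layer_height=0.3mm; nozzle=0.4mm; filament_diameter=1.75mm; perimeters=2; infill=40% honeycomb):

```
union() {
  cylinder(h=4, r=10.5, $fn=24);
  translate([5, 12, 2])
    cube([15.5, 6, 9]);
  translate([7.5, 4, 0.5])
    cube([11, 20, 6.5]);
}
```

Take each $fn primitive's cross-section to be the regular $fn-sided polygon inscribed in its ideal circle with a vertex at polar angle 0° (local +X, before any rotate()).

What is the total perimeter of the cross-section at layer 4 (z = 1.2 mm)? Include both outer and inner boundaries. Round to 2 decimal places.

118.38 mm

At z = 1.2 mm: the cylinder: section is a regular 24-gon, circumradius r=10.5 (perimeter = 2·24·10.500·sin(180°/24) = 65.79 mm); the cube at (5, 12) does not reach this height (z outside [2, 11]); the cube at (7.5, 4) is present — its section is the full 11×20 rectangle (perimeter 62.00 mm); Taking the union: the regions partially overlap (shared area 3.97 mm²), so the edge portions inside another operand are dropped and the merged outline is re-measured after clipping — boundary = 118.38 mm. Overall, the cross-section is a single solid region. Total boundary length (outer) = 118.38 mm.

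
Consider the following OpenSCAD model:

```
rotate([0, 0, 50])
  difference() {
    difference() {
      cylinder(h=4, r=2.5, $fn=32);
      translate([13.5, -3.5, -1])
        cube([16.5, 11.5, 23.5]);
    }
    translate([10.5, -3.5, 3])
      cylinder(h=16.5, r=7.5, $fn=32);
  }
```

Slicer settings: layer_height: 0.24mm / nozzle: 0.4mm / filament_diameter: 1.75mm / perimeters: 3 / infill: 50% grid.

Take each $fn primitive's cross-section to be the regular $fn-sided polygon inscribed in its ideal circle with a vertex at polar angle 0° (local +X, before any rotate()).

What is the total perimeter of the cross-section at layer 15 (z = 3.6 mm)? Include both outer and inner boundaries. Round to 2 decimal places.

At z = 3.6 mm: the r=2.5 cylinder gives a regular 32-gon of circumradius 2.5 (constant along its height) (perimeter = 2·32·2.500·sin(180°/32) = 15.68 mm); the cube at (13.5, -3.5) is present — its section is the full 16.5×11.5 rectangle (perimeter 56.00 mm); After the difference (first − rest): starting from the r=2.5 cylinder, the 16.5×11.5 cube at (13.5, -3.5) misses the remaining region (no effect) — boundary = 15.68 mm; the r=7.5 cylinder at (10.5, -3.5) gives a regular 32-gon of circumradius 7.5 (constant along its height) (perimeter = 2·32·7.500·sin(180°/32) = 47.05 mm); After the difference (first − rest): starting from that combined region, the r=7.5 cylinder at (10.5, -3.5) misses the remaining region (no effect) — boundary = 15.68 mm; (rotated 50° about Z; rotation is an isometry so areas/perimeters/island counts are preserved). Overall, the cross-section is a single solid region. Total boundary length (outer) = 15.68 mm.

15.68 mm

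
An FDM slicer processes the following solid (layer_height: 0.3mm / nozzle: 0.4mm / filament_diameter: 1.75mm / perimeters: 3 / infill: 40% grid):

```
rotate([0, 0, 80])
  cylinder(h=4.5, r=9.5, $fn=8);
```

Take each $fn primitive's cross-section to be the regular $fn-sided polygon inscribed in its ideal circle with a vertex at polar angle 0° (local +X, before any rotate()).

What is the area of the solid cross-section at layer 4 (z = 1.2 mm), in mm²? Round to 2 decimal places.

255.27 mm²

At z = 1.2 mm: the r=9.5 cylinder contributes a regular 8-gon of circumradius 9.5 (area = (8/2)·9.500²·sin(360°/8) = 255.27 mm²); (whole slice rotated 80° about Z — lengths, areas and connectivity unchanged). Overall, the cross-section is a single solid region. Net area = 255.27 mm².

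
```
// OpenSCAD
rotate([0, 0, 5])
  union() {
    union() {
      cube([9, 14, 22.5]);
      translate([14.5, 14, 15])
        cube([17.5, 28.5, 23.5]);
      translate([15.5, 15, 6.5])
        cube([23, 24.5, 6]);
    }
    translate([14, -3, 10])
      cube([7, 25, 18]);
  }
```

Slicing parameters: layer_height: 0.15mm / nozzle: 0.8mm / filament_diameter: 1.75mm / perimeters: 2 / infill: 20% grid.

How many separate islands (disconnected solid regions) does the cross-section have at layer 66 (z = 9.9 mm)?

At z = 9.9 mm: the cube (footprint 9×14) is included at this height; the cube at (14.5, 14) is absent (z outside [15, 38.5]); the cube at (15.5, 15) is present — its section is the full 23×24.5 rectangle; Merging all regions: the 2 present regions are separate (no shared area or edge), so areas and boundary lengths simply add and each stays a separate island — 2 connected regions; the cube at (14, -3) does not reach this height (z outside [10, 28]); Merging all regions: only the result so far is present, so the union is just that shape — 2 connected regions; (whole slice rotated 5° about Z — lengths, areas and connectivity unchanged). Overall, the cross-section has 2 separate islands. Island count = 2.

2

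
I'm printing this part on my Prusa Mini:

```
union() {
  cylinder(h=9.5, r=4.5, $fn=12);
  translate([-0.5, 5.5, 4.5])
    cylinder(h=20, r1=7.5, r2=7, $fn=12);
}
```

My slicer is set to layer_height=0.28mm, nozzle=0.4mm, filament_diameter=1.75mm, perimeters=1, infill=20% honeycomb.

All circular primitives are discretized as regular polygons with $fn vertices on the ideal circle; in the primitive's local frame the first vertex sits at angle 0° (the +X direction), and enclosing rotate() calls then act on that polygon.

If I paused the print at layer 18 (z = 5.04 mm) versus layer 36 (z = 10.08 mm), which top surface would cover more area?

Layer 18 (z = 5.04): the cylinder: section is a regular 12-gon, circumradius r=4.5 (area = (12/2)·4.500²·sin(360°/12) = 60.75 mm²); the cone at (-0.5, 5.5): at t=0.027 of its height the radius interpolates to r₁+(r₂−r₁)t = 7.487, giving a regular 12-gon of that circumradius (area = (12/2)·7.487²·sin(360°/12) = 168.14 mm²); Merging all regions: the regions partially overlap — summed areas 228.89 mm² minus the doubly-counted overlap 42.07 mm² gives 186.82 mm² — area = 186.82 mm². So its area = 186.82 mm². Layer 36 (z = 10.08): the cylinder is absent (z outside [0, 9.5]); the cone at (-0.5, 5.5): at t=0.279 of its height the radius interpolates to r₁+(r₂−r₁)t = 7.361, giving a regular 12-gon of that circumradius (area = (12/2)·7.361²·sin(360°/12) = 162.53 mm²); Taking the union: only the cone at (-0.5, 5.5) is present, so the union is just that shape — area = 162.53 mm². So its area = 162.53 mm². Layer 18 is larger (186.82 vs 162.53 mm²).

layer 18 (z = 5.04 mm)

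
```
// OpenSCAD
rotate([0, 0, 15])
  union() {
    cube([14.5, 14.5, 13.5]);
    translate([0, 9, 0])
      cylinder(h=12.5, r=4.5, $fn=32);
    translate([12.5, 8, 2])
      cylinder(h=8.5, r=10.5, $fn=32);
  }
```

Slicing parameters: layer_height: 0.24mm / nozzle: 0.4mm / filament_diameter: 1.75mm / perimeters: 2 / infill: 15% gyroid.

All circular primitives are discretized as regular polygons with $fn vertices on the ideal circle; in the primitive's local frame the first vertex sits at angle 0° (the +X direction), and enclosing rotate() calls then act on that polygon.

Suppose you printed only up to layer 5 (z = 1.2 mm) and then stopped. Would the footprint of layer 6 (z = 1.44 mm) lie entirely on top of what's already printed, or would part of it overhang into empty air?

Compare the two slices. At z = 1.2: the cube (footprint 14.5×14.5) is included at this height (area 210.25 mm²); the r=4.5 cylinder at (0, 9) contributes a regular 32-gon of circumradius 4.5 (area = (32/2)·4.500²·sin(360°/32) = 63.21 mm²); the cylinder at (12.5, 8) is not intersected at this z (z outside [2, 10.5]); Combining (union): the regions partially overlap — summed areas 273.46 mm² minus the doubly-counted overlap 31.60 mm² gives 241.85 mm² — area = 241.85 mm²; (whole slice rotated 15° about Z — lengths, areas and connectivity unchanged). At z = 1.44: the cube is present — its section is the full 14.5×14.5 rectangle (area 210.25 mm²); the r=4.5 cylinder at (0, 9) gives a regular 32-gon of circumradius 4.5 (constant along its height) (area = (32/2)·4.500²·sin(360°/32) = 63.21 mm²); the cylinder at (12.5, 8) does not reach this height (z outside [2, 10.5]); Taking the union: the regions partially overlap — summed areas 273.46 mm² minus the doubly-counted overlap 31.60 mm² gives 241.85 mm² — area = 241.85 mm²; (rotated 15° about Z; rotation is an isometry so areas/perimeters/island counts are preserved). Checking containment: the cross-section at z = 1.44 is a subset of the cross-section at z = 1.2.

entirely on top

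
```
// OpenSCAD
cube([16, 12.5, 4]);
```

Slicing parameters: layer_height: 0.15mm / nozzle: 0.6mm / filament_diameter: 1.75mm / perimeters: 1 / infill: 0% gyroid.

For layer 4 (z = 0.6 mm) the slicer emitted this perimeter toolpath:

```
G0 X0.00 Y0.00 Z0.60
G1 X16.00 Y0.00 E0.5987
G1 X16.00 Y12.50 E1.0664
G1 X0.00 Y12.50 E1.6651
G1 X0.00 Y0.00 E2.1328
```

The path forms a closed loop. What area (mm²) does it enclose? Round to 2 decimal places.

200.00 mm²

Apply the shoelace formula to the sequence of (X, Y) vertices; enclosed area = 200.00 mm².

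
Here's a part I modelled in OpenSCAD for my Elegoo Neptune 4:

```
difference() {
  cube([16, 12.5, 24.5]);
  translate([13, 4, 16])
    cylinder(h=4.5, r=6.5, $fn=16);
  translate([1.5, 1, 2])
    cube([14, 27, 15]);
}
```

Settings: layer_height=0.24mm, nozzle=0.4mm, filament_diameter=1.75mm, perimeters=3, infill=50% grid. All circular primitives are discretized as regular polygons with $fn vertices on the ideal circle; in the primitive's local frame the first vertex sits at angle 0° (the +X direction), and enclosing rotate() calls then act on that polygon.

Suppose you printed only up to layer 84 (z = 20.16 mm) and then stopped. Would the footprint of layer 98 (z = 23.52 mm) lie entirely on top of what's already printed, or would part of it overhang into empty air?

Compare the two slices. At z = 20.16: the cube is present — its section is the full 16×12.5 rectangle (area 200.00 mm²); the r=6.5 cylinder at (13, 4) gives a regular 16-gon of circumradius 6.5 (constant along its height) (area = (16/2)·6.500²·sin(360°/16) = 129.35 mm²); the cube at (1.5, 1) is absent (z outside [2, 17]); Subtracting the remaining from the first: starting from the 16×12.5 cube (200.00 mm²), the r=6.5 cylinder at (13, 4) partially overlaps it — only the 86.75 mm² overlap (of its 129.35 mm²) is removed, clipping the outline — area = 113.25 mm². At z = 23.52: the cube (footprint 16×12.5) is included at this height (area 200.00 mm²); the cylinder at (13, 4) does not reach this height (z outside [16, 20.5]); the cube at (1.5, 1) is not intersected at this z (z outside [2, 17]); After the difference (first − rest): none of the subtracted shapes is present at this height, so the 16×12.5 cube is unchanged — area = 200.00 mm². Checking containment: at z = 23.52 the cross-section extends beyond the z = 20.16 cross-section by about 86.75 mm².

part overhangs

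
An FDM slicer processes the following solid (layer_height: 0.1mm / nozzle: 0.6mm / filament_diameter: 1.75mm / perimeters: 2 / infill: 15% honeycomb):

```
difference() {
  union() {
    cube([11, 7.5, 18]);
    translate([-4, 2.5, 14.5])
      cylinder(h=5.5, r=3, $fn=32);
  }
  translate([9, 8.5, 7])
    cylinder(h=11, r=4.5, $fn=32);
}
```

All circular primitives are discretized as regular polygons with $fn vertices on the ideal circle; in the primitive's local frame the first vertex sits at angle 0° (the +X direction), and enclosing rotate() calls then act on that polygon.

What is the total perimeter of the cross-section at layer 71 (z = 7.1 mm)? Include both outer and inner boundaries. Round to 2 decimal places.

35.74 mm

At z = 7.1 mm: the cube (footprint 11×7.5) is included at this height (perimeter 37.00 mm); the cylinder at (-4, 2.5) does not reach this height (z outside [14.5, 20]); Combining (union): only the 11×7.5 cube is present, so the union is just that shape — boundary = 37.00 mm; the cylinder at (9, 8.5): section is a regular 32-gon, circumradius r=4.5 (perimeter = 2·32·4.500·sin(180°/32) = 28.23 mm); Taking the first minus the rest: starting from that combined region, the r=4.5 cylinder at (9, 8.5) partially overlaps it — only the 18.02 mm² overlap (of its 63.21 mm²) is removed, clipping the outline — boundary = 35.74 mm. Overall, the cross-section is a single solid region. Total boundary length (outer) = 35.74 mm.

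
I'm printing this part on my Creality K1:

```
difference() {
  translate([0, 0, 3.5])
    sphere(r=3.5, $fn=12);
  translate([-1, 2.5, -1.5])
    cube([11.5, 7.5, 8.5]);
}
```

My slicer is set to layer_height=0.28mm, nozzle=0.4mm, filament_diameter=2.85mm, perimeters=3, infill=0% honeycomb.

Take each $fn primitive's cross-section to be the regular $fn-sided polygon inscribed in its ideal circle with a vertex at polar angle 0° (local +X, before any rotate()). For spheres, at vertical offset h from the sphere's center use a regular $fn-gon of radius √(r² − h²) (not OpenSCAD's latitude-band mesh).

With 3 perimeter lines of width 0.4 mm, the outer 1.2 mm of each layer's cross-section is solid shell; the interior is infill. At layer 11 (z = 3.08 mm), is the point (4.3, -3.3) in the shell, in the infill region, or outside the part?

At z = 3.08 mm: the sphere: section is a regular 12-gon, circumradius = √(r²−h²) = √(3.5²−0.42²) = 3.475; the cube at (-1, 2.5) is present — its section is the full 11.5×7.5 rectangle; Subtracting the remaining from the first: starting from the r=3.5 sphere, the 11.5×7.5 cube at (-1, 2.5) partially overlaps it — only the 2.26 mm² overlap (of its 86.25 mm²) is removed, clipping the outline — 1 connected region. Overall, the cross-section is a single solid region. The nearest boundary edge runs (3.01, -1.74)→(1.74, -3.01); distance from the point to it = 2.02 mm. The point is not inside any of the regions above, so it lies outside the cross-section (2.02 mm from the nearest boundary).

outside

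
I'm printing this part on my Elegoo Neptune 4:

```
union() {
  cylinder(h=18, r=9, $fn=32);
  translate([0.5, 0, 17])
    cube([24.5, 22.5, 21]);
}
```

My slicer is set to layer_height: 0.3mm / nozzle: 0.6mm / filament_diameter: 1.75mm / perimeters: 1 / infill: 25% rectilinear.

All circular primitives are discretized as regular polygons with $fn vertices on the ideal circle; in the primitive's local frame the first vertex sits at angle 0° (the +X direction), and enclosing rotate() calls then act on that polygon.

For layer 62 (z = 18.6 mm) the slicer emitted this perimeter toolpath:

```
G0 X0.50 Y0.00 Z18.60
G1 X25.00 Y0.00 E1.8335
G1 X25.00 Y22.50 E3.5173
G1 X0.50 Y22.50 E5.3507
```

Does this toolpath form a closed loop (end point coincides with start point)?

Start point (G0): (0.50, 0.00). End point (last G1): the path does not return to the start — open.

no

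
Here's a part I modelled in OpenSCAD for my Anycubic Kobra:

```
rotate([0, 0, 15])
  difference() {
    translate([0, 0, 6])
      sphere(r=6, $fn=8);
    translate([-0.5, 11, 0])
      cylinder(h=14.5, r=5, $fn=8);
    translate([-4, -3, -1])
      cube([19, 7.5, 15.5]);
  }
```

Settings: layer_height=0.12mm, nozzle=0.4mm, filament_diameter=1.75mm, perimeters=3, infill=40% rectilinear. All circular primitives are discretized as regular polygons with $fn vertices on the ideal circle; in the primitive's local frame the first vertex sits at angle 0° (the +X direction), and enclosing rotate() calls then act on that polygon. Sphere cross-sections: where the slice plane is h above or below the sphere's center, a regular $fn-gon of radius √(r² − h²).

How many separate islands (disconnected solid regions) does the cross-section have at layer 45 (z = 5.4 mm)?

At z = 5.4 mm: the r=6 sphere slices to a regular 8-gon of circumradius 5.970 (√(r²−h²) with h=0.6 from center); the r=5 cylinder at (-0.5, 11) gives a regular 8-gon of circumradius 5 (constant along its height); the cube at (-4, -3) (footprint 19×7.5) is included at this height; Taking the first minus the rest: starting from the r=6 sphere, the r=5 cylinder at (-0.5, 11) misses the remaining region (no effect); the 19×7.5 cube at (-4, -3) partially overlaps it — only the 68.60 mm² overlap (of its 142.50 mm²) is removed, clipping the outline — 2 connected regions; (whole slice rotated 15° about Z — lengths, areas and connectivity unchanged). Overall, the cross-section has 2 separate islands. Island count = 2.

2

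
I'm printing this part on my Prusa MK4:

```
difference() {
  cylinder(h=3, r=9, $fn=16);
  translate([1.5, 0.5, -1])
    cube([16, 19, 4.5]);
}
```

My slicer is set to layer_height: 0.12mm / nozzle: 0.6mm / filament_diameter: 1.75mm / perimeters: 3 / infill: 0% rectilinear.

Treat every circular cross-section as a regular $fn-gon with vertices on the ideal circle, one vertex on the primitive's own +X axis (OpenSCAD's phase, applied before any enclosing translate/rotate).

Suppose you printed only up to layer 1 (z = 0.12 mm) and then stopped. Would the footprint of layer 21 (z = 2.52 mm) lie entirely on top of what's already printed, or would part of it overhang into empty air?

entirely on top

Compare the two slices. At z = 0.12: the cylinder: section is a regular 16-gon, circumradius r=9 (area = (16/2)·9.000²·sin(360°/16) = 247.98 mm²); the 16×19 cube at (1.5, 0.5) contributes its full rectangle (area 304.00 mm²); Taking the first minus the rest: starting from the r=9 cylinder (247.98 mm²), the 16×19 cube at (1.5, 0.5) partially overlaps it — only the 44.99 mm² overlap (of its 304.00 mm²) is removed, clipping the outline — area = 202.99 mm². At z = 2.52: the r=9 cylinder gives a regular 16-gon of circumradius 9 (constant along its height) (area = (16/2)·9.000²·sin(360°/16) = 247.98 mm²); the cube at (1.5, 0.5) (footprint 16×19) is included at this height (area 304.00 mm²); After the difference (first − rest): starting from the r=9 cylinder (247.98 mm²), the 16×19 cube at (1.5, 0.5) partially overlaps it — only the 44.99 mm² overlap (of its 304.00 mm²) is removed, clipping the outline — area = 202.99 mm². Checking containment: the cross-section at z = 2.52 is a subset of the cross-section at z = 0.12.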